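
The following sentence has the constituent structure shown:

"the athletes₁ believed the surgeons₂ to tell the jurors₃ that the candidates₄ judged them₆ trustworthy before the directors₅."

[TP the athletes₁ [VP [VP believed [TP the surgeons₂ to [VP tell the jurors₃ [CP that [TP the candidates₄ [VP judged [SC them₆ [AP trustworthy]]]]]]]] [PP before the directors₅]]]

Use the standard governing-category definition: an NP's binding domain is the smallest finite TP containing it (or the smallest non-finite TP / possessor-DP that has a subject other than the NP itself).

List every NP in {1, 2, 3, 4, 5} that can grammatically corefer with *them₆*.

{1, 2, 3, 5}

*them* is a pronoun, so Principle B applies: it must be free in its binding domain.
Binding domain of *them₆*: the embedded TP, whose subject is the candidates₄.
*the athletes₁* c-commands the pronoun but from outside its binding domain, and is not c-commanded by it → coindexation permitted.
*the surgeons₂* c-commands the pronoun but from outside its binding domain, and is not c-commanded by it → coindexation permitted.
*the jurors₃* c-commands the pronoun but from outside its binding domain, and is not c-commanded by it → coindexation permitted.
*the candidates₄* c-commands the pronoun within its binding domain → coindexation would violate Principle B.
*the directors₅* and the pronoun do not c-command one another → neither Principle B nor Principle C is at stake; coindexation permitted.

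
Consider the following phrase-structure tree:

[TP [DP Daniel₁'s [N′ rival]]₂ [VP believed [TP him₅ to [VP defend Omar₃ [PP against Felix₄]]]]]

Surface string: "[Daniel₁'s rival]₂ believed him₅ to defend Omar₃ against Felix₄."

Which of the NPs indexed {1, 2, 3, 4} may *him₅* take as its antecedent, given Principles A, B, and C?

{1}

*him* is a pronoun, so Principle B applies: it must be free in its binding domain.
Binding domain of *him₅*: the matrix TP, whose subject is [Daniel₁'s rival]₂.
*Daniel₁* and the pronoun do not c-command one another → neither Principle B nor Principle C is at stake; coindexation permitted.
*[Daniel₁'s rival]₂* c-commands the pronoun within its binding domain → coindexation would violate Principle B.
*Omar₃*: the pronoun c-commands this R-expression → coindexation would violate Principle C on *Omar₃*.
*Felix₄*: the pronoun c-commands this R-expression → coindexation would violate Principle C on *Felix₄*.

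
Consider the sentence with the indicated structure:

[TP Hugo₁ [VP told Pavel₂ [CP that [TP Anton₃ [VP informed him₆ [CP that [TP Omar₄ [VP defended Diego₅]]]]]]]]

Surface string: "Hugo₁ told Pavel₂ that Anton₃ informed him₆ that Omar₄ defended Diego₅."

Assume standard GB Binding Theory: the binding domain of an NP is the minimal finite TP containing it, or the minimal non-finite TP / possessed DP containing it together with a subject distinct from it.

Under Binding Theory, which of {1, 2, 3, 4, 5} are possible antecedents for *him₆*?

*him* is a pronoun, so Principle B applies: it must be free in its binding domain.
Binding domain of *him₆*: the embedded TP, whose subject is Anton₃.
*Hugo₁* c-commands the pronoun but from outside its binding domain, and is not c-commanded by it → coindexation permitted.
*Pavel₂* c-commands the pronoun but from outside its binding domain, and is not c-commanded by it → coindexation permitted.
*Anton₃* c-commands the pronoun within its binding domain → coindexation would violate Principle B.
*Omar₄*: the pronoun c-commands this R-expression → coindexation would violate Principle C on *Omar₄*.
*Diego₅*: the pronoun c-commands this R-expression → coindexation would violate Principle C on *Diego₅*.

{1, 2}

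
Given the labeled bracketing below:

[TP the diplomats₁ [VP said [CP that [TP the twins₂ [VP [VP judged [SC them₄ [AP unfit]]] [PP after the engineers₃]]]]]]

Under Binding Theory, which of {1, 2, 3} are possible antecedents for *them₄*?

{1, 3}

*them* is a pronoun, so Principle B applies: it must be free in its binding domain.
Binding domain of *them₄*: the embedded TP, whose subject is the twins₂.
*the diplomats₁* c-commands the pronoun but from outside its binding domain, and is not c-commanded by it → coindexation permitted.
*the twins₂* c-commands the pronoun within its binding domain → coindexation would violate Principle B.
*the engineers₃* and the pronoun do not c-command one another → neither Principle B nor Principle C is at stake; coindexation permitted.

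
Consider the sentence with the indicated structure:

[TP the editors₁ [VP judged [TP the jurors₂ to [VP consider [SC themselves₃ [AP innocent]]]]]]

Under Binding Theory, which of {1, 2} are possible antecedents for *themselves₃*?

{2}

*themselves* is an anaphor, so Principle A applies: it must be bound in its binding domain.
Binding domain of *themselves₃*: the embedded TP, whose subject is the jurors₂.
*the editors₁* c-commands the anaphor but is outside its binding domain → cannot satisfy Principle A.
*the jurors₂* c-commands the anaphor within its binding domain → licit binder.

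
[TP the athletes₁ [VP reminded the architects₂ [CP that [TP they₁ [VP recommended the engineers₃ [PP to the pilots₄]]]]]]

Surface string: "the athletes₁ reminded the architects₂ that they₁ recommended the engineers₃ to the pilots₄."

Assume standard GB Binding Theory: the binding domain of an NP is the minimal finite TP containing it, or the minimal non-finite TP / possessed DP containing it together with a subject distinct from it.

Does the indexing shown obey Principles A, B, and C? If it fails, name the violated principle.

grammatical

The two coindexed NPs are *the athletes₁* and *they₁*.
*they₁* is a pronoun; nothing c-commands it within its binding domain (the embedded TP.), so Principle B holds trivially.
*the athletes₁* is an R-expression; *they₁* does not c-command it, and no other NP shares its index, so Principle C is satisfied.
All principles are respected.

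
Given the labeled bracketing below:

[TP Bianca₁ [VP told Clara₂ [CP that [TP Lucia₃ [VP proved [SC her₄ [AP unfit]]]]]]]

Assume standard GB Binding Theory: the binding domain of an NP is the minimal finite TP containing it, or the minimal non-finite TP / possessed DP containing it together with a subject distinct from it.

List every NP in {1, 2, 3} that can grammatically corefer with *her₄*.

{1, 2}

*her* is a pronoun, so Principle B applies: it must be free in its binding domain.
Binding domain of *her₄*: the embedded TP, whose subject is Lucia₃.
*Bianca₁* c-commands the pronoun but from outside its binding domain, and is not c-commanded by it → coindexation permitted.
*Clara₂* c-commands the pronoun but from outside its binding domain, and is not c-commanded by it → coindexation permitted.
*Lucia₃* c-commands the pronoun within its binding domain → coindexation would violate Principle B.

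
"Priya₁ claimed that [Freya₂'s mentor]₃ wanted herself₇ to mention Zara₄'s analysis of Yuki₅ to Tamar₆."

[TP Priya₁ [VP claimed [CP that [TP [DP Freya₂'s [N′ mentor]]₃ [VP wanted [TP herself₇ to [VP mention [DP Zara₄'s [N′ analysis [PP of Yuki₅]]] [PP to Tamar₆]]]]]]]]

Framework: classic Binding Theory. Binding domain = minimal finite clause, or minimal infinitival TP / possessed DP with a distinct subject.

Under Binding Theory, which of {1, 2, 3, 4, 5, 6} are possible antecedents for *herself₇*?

{3}

*herself* is an anaphor, so Principle A applies: it must be bound in its binding domain.
Binding domain of *herself₇*: the embedded TP, whose subject is [Freya₂'s mentor]₃.
*Priya₁* c-commands the anaphor but is outside its binding domain → cannot satisfy Principle A.
*Freya₂* does not c-command the anaphor → cannot bind it.
*[Freya₂'s mentor]₃* c-commands the anaphor within its binding domain → licit binder.
*Zara₄* does not c-command the anaphor → cannot bind it.
*Yuki₅* does not c-command the anaphor → cannot bind it.
*Tamar₆* does not c-command the anaphor → cannot bind it.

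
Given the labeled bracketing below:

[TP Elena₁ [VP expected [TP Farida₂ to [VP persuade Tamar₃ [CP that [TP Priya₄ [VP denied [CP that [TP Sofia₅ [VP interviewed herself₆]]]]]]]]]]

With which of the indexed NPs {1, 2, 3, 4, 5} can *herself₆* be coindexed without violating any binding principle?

*herself* is an anaphor, so Principle A applies: it must be bound in its binding domain.
Binding domain of *herself₆*: the embedded TP, whose subject is Sofia₅.
*Elena₁* c-commands the anaphor but is outside its binding domain → cannot satisfy Principle A.
*Farida₂* c-commands the anaphor but is outside its binding domain → cannot satisfy Principle A.
*Tamar₃* c-commands the anaphor but is outside its binding domain → cannot satisfy Principle A.
*Priya₄* c-commands the anaphor but is outside its binding domain → cannot satisfy Principle A.
*Sofia₅* c-commands the anaphor within its binding domain → licit binder.

{5}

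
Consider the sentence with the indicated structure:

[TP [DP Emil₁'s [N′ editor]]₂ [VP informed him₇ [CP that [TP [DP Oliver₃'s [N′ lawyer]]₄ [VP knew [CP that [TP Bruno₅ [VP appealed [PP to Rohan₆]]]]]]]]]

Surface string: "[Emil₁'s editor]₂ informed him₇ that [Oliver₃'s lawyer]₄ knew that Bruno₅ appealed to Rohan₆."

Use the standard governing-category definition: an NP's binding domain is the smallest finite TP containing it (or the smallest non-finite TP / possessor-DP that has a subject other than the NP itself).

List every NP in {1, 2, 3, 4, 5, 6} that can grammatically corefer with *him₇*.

{1}

*him* is a pronoun, so Principle B applies: it must be free in its binding domain.
Binding domain of *him₇*: the matrix TP, whose subject is [Emil₁'s editor]₂.
*Emil₁* and the pronoun do not c-command one another → neither Principle B nor Principle C is at stake; coindexation permitted.
*[Emil₁'s editor]₂* c-commands the pronoun within its binding domain → coindexation would violate Principle B.
*Oliver₃*: the pronoun c-commands this R-expression → coindexation would violate Principle C on *Oliver₃*.
*[Oliver₃'s lawyer]₄*: the pronoun c-commands this R-expression → coindexation would violate Principle C on *[Oliver₃'s lawyer]₄*.
*Bruno₅*: the pronoun c-commands this R-expression → coindexation would violate Principle C on *Bruno₅*.
*Rohan₆*: the pronoun c-commands this R-expression → coindexation would violate Principle C on *Rohan₆*.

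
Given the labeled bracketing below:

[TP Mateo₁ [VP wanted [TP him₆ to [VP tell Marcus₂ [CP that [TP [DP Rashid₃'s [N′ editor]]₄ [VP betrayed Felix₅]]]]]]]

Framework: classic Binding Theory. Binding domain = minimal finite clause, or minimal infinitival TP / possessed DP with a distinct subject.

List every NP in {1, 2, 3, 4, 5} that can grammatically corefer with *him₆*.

none

*him* is a pronoun, so Principle B applies: it must be free in its binding domain.
Binding domain of *him₆*: the matrix TP, whose subject is Mateo₁.
*Mateo₁* c-commands the pronoun within its binding domain → coindexation would violate Principle B.
*Marcus₂*: the pronoun c-commands this R-expression → coindexation would violate Principle C on *Marcus₂*.
*Rashid₃*: the pronoun c-commands this R-expression → coindexation would violate Principle C on *Rashid₃*.
*[Rashid₃'s editor]₄*: the pronoun c-commands this R-expression → coindexation would violate Principle C on *[Rashid₃'s editor]₄*.
*Felix₅*: the pronoun c-commands this R-expression → coindexation would violate Principle C on *Felix₅*.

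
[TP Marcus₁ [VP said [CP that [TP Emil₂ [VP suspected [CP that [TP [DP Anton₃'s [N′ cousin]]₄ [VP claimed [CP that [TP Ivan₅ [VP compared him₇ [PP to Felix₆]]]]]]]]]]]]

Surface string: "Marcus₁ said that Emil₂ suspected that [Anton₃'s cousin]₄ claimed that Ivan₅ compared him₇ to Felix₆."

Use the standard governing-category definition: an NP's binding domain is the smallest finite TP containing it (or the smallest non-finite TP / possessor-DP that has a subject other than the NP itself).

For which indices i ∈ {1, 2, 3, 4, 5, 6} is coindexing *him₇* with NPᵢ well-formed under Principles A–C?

*him* is a pronoun, so Principle B applies: it must be free in its binding domain.
Binding domain of *him₇*: the embedded TP, whose subject is Ivan₅.
*Marcus₁* c-commands the pronoun but from outside its binding domain, and is not c-commanded by it → coindexation permitted.
*Emil₂* c-commands the pronoun but from outside its binding domain, and is not c-commanded by it → coindexation permitted.
*Anton₃* and the pronoun do not c-command one another → neither Principle B nor Principle C is at stake; coindexation permitted.
*[Anton₃'s cousin]₄* c-commands the pronoun but from outside its binding domain, and is not c-commanded by it → coindexation permitted.
*Ivan₅* c-commands the pronoun within its binding domain → coindexation would violate Principle B.
*Felix₆*: the pronoun c-commands this R-expression → coindexation would violate Principle C on *Felix₆*.

{1, 2, 3, 4}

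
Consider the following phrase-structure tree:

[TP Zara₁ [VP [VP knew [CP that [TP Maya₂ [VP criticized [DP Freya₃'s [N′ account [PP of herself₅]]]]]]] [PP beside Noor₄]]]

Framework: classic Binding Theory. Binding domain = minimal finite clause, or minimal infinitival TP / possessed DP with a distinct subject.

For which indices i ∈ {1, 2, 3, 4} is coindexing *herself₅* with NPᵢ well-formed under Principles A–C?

*herself* is an anaphor, so Principle A applies: it must be bound in its binding domain.
Binding domain of *herself₅*: the possessed DP, whose subject is Freya₃.
*Zara₁* c-commands the anaphor but is outside its binding domain → cannot satisfy Principle A.
*Maya₂* c-commands the anaphor but is outside its binding domain → cannot satisfy Principle A.
*Freya₃* c-commands the anaphor within its binding domain → licit binder.
*Noor₄* does not c-command the anaphor → cannot bind it.

{3}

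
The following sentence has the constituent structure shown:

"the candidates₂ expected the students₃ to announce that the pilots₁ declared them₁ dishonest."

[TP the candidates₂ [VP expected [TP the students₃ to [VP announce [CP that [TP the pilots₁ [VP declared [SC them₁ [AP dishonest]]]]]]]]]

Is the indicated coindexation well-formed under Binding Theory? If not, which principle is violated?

The two coindexed NPs are *the pilots₁* and *them₁*.
*them₁* is a pronoun. Its binding domain is the embedded TP, whose subject is the pilots₁.
*the pilots₁* c-commands it within that domain and carries the same index.
The pronoun is locally bound → Principle B violation.

Principle B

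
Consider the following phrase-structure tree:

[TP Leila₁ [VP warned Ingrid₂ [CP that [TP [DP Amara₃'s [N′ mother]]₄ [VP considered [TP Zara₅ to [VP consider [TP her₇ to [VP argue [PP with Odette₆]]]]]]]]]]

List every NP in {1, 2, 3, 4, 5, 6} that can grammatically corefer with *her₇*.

{1, 2, 3, 4}

*her* is a pronoun, so Principle B applies: it must be free in its binding domain.
Binding domain of *her₇*: the embedded TP, whose subject is Zara₅.
*Leila₁* c-commands the pronoun but from outside its binding domain, and is not c-commanded by it → coindexation permitted.
*Ingrid₂* c-commands the pronoun but from outside its binding domain, and is not c-commanded by it → coindexation permitted.
*Amara₃* and the pronoun do not c-command one another → neither Principle B nor Principle C is at stake; coindexation permitted.
*[Amara₃'s mother]₄* c-commands the pronoun but from outside its binding domain, and is not c-commanded by it → coindexation permitted.
*Zara₅* c-commands the pronoun within its binding domain → coindexation would violate Principle B.
*Odette₆*: the pronoun c-commands this R-expression → coindexation would violate Principle C on *Odette₆*.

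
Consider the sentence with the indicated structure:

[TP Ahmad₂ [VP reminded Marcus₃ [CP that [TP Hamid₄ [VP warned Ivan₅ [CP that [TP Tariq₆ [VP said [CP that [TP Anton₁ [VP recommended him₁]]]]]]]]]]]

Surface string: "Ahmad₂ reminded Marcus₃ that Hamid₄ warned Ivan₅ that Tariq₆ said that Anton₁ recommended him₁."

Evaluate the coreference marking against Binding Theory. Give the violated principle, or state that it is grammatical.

The two coindexed NPs are *Anton₁* and *him₁*.
*him₁* is a pronoun. Its binding domain is the embedded TP, whose subject is Anton₁.
*Anton₁* c-commands it within that domain and carries the same index.
The pronoun is locally bound → Principle B violation.

Principle B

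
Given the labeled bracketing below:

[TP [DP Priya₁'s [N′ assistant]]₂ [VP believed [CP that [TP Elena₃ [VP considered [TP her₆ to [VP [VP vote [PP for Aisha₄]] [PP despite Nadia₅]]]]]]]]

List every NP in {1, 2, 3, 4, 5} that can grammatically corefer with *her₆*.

*her* is a pronoun, so Principle B applies: it must be free in its binding domain.
Binding domain of *her₆*: the embedded TP, whose subject is Elena₃.
*Priya₁* and the pronoun do not c-command one another → neither Principle B nor Principle C is at stake; coindexation permitted.
*[Priya₁'s assistant]₂* c-commands the pronoun but from outside its binding domain, and is not c-commanded by it → coindexation permitted.
*Elena₃* c-commands the pronoun within its binding domain → coindexation would violate Principle B.
*Aisha₄*: the pronoun c-commands this R-expression → coindexation would violate Principle C on *Aisha₄*.
*Nadia₅*: the pronoun c-commands this R-expression → coindexation would violate Principle C on *Nadia₅*.

{1, 2}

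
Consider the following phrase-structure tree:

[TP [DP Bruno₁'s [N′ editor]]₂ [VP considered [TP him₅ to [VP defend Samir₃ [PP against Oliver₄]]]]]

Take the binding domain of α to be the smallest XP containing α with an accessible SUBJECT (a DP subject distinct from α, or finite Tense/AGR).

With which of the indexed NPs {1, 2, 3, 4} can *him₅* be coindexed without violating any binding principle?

{1}

*him* is a pronoun, so Principle B applies: it must be free in its binding domain.
Binding domain of *him₅*: the matrix TP, whose subject is [Bruno₁'s editor]₂.
*Bruno₁* and the pronoun do not c-command one another → neither Principle B nor Principle C is at stake; coindexation permitted.
*[Bruno₁'s editor]₂* c-commands the pronoun within its binding domain → coindexation would violate Principle B.
*Samir₃*: the pronoun c-commands this R-expression → coindexation would violate Principle C on *Samir₃*.
*Oliver₄*: the pronoun c-commands this R-expression → coindexation would violate Principle C on *Oliver₄*.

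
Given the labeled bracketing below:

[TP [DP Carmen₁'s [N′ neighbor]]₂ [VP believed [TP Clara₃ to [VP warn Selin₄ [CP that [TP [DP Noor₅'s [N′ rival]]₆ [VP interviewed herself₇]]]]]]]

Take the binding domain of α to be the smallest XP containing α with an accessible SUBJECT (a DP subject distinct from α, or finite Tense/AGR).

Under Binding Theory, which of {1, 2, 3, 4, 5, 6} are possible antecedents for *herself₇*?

{6}

*herself* is an anaphor, so Principle A applies: it must be bound in its binding domain.
Binding domain of *herself₇*: the embedded TP, whose subject is [Noor₅'s rival]₆.
*Carmen₁* does not c-command the anaphor → cannot bind it.
*[Carmen₁'s neighbor]₂* c-commands the anaphor but is outside its binding domain → cannot satisfy Principle A.
*Clara₃* c-commands the anaphor but is outside its binding domain → cannot satisfy Principle A.
*Selin₄* c-commands the anaphor but is outside its binding domain → cannot satisfy Principle A.
*Noor₅* does not c-command the anaphor → cannot bind it.
*[Noor₅'s rival]₆* c-commands the anaphor within its binding domain → licit binder.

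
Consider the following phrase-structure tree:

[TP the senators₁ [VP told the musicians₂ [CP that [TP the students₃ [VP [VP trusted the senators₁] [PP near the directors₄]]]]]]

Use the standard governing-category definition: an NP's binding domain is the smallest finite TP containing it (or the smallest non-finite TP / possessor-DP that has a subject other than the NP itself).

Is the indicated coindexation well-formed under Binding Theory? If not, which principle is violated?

The two coindexed NPs are *the senators₁* (the lower occurrence) and *the senators₁* (the higher occurrence).
*the senators₁* (the lower occurrence) is an R-expression. Principle C requires it to be free everywhere.
*the senators₁* (the higher occurrence) c-commands it and carries the same index.
The R-expression is bound → Principle C violation.

Principle C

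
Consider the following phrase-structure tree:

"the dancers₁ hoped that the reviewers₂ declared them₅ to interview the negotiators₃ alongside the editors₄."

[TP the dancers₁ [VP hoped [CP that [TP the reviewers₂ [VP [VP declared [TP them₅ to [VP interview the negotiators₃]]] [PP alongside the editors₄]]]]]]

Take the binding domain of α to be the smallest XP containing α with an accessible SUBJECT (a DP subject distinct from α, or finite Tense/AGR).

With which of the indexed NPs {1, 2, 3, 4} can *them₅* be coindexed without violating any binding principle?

{1, 4}

*them* is a pronoun, so Principle B applies: it must be free in its binding domain.
Binding domain of *them₅*: the embedded TP, whose subject is the reviewers₂.
*the dancers₁* c-commands the pronoun but from outside its binding domain, and is not c-commanded by it → coindexation permitted.
*the reviewers₂* c-commands the pronoun within its binding domain → coindexation would violate Principle B.
*the negotiators₃*: the pronoun c-commands this R-expression → coindexation would violate Principle C on *the negotiators₃*.
*the editors₄* and the pronoun do not c-command one another → neither Principle B nor Principle C is at stake; coindexation permitted.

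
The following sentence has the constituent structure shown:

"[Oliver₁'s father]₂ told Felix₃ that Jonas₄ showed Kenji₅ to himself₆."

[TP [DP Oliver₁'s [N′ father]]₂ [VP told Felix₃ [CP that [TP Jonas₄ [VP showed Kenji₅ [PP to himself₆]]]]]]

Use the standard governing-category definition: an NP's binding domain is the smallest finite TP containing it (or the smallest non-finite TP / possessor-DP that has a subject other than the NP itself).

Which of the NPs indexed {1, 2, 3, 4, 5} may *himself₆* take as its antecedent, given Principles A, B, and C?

*himself* is an anaphor, so Principle A applies: it must be bound in its binding domain.
Binding domain of *himself₆*: the embedded TP, whose subject is Jonas₄.
*Oliver₁* does not c-command the anaphor → cannot bind it.
*[Oliver₁'s father]₂* c-commands the anaphor but is outside its binding domain → cannot satisfy Principle A.
*Felix₃* c-commands the anaphor but is outside its binding domain → cannot satisfy Principle A.
*Jonas₄* c-commands the anaphor within its binding domain → licit binder.
*Kenji₅* c-commands the anaphor within its binding domain → licit binder.

{4, 5}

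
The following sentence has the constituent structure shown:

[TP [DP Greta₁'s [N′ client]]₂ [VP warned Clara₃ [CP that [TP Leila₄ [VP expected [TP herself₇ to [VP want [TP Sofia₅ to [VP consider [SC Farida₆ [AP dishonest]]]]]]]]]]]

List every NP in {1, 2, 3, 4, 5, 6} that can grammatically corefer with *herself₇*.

{4}

*herself* is an anaphor, so Principle A applies: it must be bound in its binding domain.
Binding domain of *herself₇*: the embedded TP, whose subject is Leila₄.
*Greta₁* does not c-command the anaphor → cannot bind it.
*[Greta₁'s client]₂* c-commands the anaphor but is outside its binding domain → cannot satisfy Principle A.
*Clara₃* c-commands the anaphor but is outside its binding domain → cannot satisfy Principle A.
*Leila₄* c-commands the anaphor within its binding domain → licit binder.
*Sofia₅* does not c-command the anaphor → cannot bind it.
*Farida₆* does not c-command the anaphor → cannot bind it.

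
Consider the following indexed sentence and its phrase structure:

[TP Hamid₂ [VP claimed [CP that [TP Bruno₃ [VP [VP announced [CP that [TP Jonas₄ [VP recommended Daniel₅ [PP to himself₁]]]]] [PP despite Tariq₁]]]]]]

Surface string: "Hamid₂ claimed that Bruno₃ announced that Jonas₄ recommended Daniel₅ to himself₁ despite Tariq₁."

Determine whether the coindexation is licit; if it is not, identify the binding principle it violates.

The two coindexed NPs are *Tariq₁* and *himself₁*.
*himself₁* is an anaphor. Principle A requires it to be bound within its binding domain — the embedded TP, whose subject is Jonas₄.
Within that domain it is c-commanded by *Jonas₄*, *Daniel₅*, none of which share its index.
*Tariq₁* does not c-command the anaphor at all.
The anaphor is unbound in its domain → Principle A violation.

Principle A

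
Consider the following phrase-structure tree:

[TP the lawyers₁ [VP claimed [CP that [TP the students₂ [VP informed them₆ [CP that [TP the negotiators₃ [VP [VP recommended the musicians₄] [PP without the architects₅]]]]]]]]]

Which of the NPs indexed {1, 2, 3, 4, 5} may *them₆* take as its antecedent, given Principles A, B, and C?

{1}

*them* is a pronoun, so Principle B applies: it must be free in its binding domain.
Binding domain of *them₆*: the embedded TP, whose subject is the students₂.
*the lawyers₁* c-commands the pronoun but from outside its binding domain, and is not c-commanded by it → coindexation permitted.
*the students₂* c-commands the pronoun within its binding domain → coindexation would violate Principle B.
*the negotiators₃*: the pronoun c-commands this R-expression → coindexation would violate Principle C on *the negotiators₃*.
*the musicians₄*: the pronoun c-commands this R-expression → coindexation would violate Principle C on *the musicians₄*.
*the architects₅*: the pronoun c-commands this R-expression → coindexation would violate Principle C on *the architects₅*.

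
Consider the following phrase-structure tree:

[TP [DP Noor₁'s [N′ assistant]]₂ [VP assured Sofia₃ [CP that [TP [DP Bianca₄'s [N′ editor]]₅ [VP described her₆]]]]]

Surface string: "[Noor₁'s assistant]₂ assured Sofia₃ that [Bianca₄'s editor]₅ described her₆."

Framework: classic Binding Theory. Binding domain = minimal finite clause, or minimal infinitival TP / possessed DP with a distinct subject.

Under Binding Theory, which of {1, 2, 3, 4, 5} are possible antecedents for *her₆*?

{1, 2, 3, 4}

*her* is a pronoun, so Principle B applies: it must be free in its binding domain.
Binding domain of *her₆*: the embedded TP, whose subject is [Bianca₄'s editor]₅.
*Noor₁* and the pronoun do not c-command one another → neither Principle B nor Principle C is at stake; coindexation permitted.
*[Noor₁'s assistant]₂* c-commands the pronoun but from outside its binding domain, and is not c-commanded by it → coindexation permitted.
*Sofia₃* c-commands the pronoun but from outside its binding domain, and is not c-commanded by it → coindexation permitted.
*Bianca₄* and the pronoun do not c-command one another → neither Principle B nor Principle C is at stake; coindexation permitted.
*[Bianca₄'s editor]₅* c-commands the pronoun within its binding domain → coindexation would violate Principle B.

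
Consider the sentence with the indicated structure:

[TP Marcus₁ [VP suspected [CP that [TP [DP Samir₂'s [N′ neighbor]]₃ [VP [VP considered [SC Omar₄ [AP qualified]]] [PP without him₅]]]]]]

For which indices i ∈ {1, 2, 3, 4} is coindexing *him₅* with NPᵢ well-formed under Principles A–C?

{1, 2, 4}

*him* is a pronoun, so Principle B applies: it must be free in its binding domain.
Binding domain of *him₅*: the embedded TP, whose subject is [Samir₂'s neighbor]₃.
*Marcus₁* c-commands the pronoun but from outside its binding domain, and is not c-commanded by it → coindexation permitted.
*Samir₂* and the pronoun do not c-command one another → neither Principle B nor Principle C is at stake; coindexation permitted.
*[Samir₂'s neighbor]₃* c-commands the pronoun within its binding domain → coindexation would violate Principle B.
*Omar₄* and the pronoun do not c-command one another → neither Principle B nor Principle C is at stake; coindexation permitted.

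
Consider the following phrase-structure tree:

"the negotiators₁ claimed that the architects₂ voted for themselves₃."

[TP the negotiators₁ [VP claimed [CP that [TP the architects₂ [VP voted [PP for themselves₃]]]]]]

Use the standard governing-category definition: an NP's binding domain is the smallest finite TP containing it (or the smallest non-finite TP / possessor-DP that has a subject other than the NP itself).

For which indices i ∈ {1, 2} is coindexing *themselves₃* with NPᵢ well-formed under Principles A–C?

*themselves* is an anaphor, so Principle A applies: it must be bound in its binding domain.
Binding domain of *themselves₃*: the embedded TP, whose subject is the architects₂.
*the negotiators₁* c-commands the anaphor but is outside its binding domain → cannot satisfy Principle A.
*the architects₂* c-commands the anaphor within its binding domain → licit binder.

{2}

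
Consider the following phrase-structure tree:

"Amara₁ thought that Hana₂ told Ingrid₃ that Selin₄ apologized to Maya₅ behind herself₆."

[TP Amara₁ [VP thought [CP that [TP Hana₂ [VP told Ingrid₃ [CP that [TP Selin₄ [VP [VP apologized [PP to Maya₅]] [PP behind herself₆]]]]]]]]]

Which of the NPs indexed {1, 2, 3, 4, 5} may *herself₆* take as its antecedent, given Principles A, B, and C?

{4}

*herself* is an anaphor, so Principle A applies: it must be bound in its binding domain.
Binding domain of *herself₆*: the embedded TP, whose subject is Selin₄.
*Amara₁* c-commands the anaphor but is outside its binding domain → cannot satisfy Principle A.
*Hana₂* c-commands the anaphor but is outside its binding domain → cannot satisfy Principle A.
*Ingrid₃* c-commands the anaphor but is outside its binding domain → cannot satisfy Principle A.
*Selin₄* c-commands the anaphor within its binding domain → licit binder.
*Maya₅* does not c-command the anaphor → cannot bind it.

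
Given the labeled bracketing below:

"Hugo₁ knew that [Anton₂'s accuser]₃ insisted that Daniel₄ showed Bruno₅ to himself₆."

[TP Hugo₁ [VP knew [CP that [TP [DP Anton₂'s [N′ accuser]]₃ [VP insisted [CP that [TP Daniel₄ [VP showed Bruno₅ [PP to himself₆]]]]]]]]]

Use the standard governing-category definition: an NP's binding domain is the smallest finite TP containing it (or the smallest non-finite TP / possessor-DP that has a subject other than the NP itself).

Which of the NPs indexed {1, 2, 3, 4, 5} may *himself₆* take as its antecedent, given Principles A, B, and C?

*himself* is an anaphor, so Principle A applies: it must be bound in its binding domain.
Binding domain of *himself₆*: the embedded TP, whose subject is Daniel₄.
*Hugo₁* c-commands the anaphor but is outside its binding domain → cannot satisfy Principle A.
*Anton₂* does not c-command the anaphor → cannot bind it.
*[Anton₂'s accuser]₃* c-commands the anaphor but is outside its binding domain → cannot satisfy Principle A.
*Daniel₄* c-commands the anaphor within its binding domain → licit binder.
*Bruno₅* c-commands the anaphor within its binding domain → licit binder.

{4, 5}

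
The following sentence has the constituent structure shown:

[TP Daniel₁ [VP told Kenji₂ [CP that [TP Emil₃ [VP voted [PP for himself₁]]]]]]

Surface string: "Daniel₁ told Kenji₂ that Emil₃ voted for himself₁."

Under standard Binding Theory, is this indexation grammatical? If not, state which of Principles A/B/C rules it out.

The two coindexed NPs are *Daniel₁* and *himself₁*.
*himself₁* is an anaphor. Principle A requires it to be bound within its binding domain — the embedded TP, whose subject is Emil₃.
Within that domain it is c-commanded by *Emil₃*, which does not share its index.
*Daniel₁* does c-command the anaphor, but from outside its binding domain.
The anaphor is unbound in its domain → Principle A violation.

Principle A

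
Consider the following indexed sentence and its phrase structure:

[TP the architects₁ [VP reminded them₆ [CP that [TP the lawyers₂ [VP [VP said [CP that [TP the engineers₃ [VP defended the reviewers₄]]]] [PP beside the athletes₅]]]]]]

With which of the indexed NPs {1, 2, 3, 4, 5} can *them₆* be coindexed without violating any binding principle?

none

*them* is a pronoun, so Principle B applies: it must be free in its binding domain.
Binding domain of *them₆*: the matrix TP, whose subject is the architects₁.
*the architects₁* c-commands the pronoun within its binding domain → coindexation would violate Principle B.
*the lawyers₂*: the pronoun c-commands this R-expression → coindexation would violate Principle C on *the lawyers₂*.
*the engineers₃*: the pronoun c-commands this R-expression → coindexation would violate Principle C on *the engineers₃*.
*the reviewers₄*: the pronoun c-commands this R-expression → coindexation would violate Principle C on *the reviewers₄*.
*the athletes₅*: the pronoun c-commands this R-expression → coindexation would violate Principle C on *the athletes₅*.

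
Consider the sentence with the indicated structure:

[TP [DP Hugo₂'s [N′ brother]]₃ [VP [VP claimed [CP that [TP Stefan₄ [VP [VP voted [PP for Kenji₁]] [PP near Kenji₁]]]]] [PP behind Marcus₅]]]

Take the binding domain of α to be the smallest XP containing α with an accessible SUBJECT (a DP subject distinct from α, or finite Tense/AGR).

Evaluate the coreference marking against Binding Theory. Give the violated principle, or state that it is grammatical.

The two coindexed NPs are *Kenji₁* and *Kenji₁*.
*Kenji₁* is an R-expression; no coindexed NP c-commands it, so Principle C holds.
*Kenji₁* is an R-expression; *Kenji₁* does not c-command it, and no other NP shares its index, so Principle C is satisfied.
All principles are respected.

grammatical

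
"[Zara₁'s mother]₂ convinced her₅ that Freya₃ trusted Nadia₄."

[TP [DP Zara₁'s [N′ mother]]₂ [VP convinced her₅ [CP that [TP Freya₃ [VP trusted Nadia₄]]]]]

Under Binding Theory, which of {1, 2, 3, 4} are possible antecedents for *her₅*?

{1}

*her* is a pronoun, so Principle B applies: it must be free in its binding domain.
Binding domain of *her₅*: the matrix TP, whose subject is [Zara₁'s mother]₂.
*Zara₁* and the pronoun do not c-command one another → neither Principle B nor Principle C is at stake; coindexation permitted.
*[Zara₁'s mother]₂* c-commands the pronoun within its binding domain → coindexation would violate Principle B.
*Freya₃*: the pronoun c-commands this R-expression → coindexation would violate Principle C on *Freya₃*.
*Nadia₄*: the pronoun c-commands this R-expression → coindexation would violate Principle C on *Nadia₄*.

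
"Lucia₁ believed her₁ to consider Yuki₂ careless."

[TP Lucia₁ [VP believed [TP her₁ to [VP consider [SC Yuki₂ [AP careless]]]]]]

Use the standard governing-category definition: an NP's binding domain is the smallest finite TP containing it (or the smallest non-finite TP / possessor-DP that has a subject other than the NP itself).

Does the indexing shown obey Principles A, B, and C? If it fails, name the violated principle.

The two coindexed NPs are *Lucia₁* and *her₁*.
*her₁* is a pronoun. Its binding domain is the matrix TP, whose subject is Lucia₁.
*Lucia₁* c-commands it within that domain and carries the same index.
The pronoun is locally bound → Principle B violation.

Principle B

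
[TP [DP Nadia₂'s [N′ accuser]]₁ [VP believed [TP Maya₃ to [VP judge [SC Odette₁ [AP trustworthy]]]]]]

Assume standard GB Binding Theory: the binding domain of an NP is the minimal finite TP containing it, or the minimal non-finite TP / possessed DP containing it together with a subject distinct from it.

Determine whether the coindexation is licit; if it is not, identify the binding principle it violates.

Principle C

The two coindexed NPs are *[Nadia₂'s accuser]₁* and *Odette₁*.
*Odette₁* is an R-expression. Principle C requires it to be free everywhere.
*[Nadia₂'s accuser]₁* c-commands it and carries the same index.
The R-expression is bound → Principle C violation.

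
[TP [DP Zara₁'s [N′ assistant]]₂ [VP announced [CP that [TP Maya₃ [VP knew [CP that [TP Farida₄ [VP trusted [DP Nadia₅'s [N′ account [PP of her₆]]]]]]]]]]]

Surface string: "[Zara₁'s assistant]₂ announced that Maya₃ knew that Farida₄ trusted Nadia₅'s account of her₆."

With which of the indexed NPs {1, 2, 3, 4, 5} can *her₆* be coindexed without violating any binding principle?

{1, 2, 3, 4}

*her* is a pronoun, so Principle B applies: it must be free in its binding domain.
Binding domain of *her₆*: the possessed DP, whose subject is Nadia₅.
*Zara₁* and the pronoun do not c-command one another → neither Principle B nor Principle C is at stake; coindexation permitted.
*[Zara₁'s assistant]₂* c-commands the pronoun but from outside its binding domain, and is not c-commanded by it → coindexation permitted.
*Maya₃* c-commands the pronoun but from outside its binding domain, and is not c-commanded by it → coindexation permitted.
*Farida₄* c-commands the pronoun but from outside its binding domain, and is not c-commanded by it → coindexation permitted.
*Nadia₅* c-commands the pronoun within its binding domain → coindexation would violate Principle B.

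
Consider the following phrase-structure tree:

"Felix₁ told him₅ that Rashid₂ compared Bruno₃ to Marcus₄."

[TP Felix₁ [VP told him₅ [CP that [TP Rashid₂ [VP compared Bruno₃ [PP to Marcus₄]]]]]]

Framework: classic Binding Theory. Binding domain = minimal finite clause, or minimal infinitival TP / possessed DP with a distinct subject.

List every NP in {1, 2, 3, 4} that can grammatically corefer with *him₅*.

*him* is a pronoun, so Principle B applies: it must be free in its binding domain.
Binding domain of *him₅*: the matrix TP, whose subject is Felix₁.
*Felix₁* c-commands the pronoun within its binding domain → coindexation would violate Principle B.
*Rashid₂*: the pronoun c-commands this R-expression → coindexation would violate Principle C on *Rashid₂*.
*Bruno₃*: the pronoun c-commands this R-expression → coindexation would violate Principle C on *Bruno₃*.
*Marcus₄*: the pronoun c-commands this R-expression → coindexation would violate Principle C on *Marcus₄*.

none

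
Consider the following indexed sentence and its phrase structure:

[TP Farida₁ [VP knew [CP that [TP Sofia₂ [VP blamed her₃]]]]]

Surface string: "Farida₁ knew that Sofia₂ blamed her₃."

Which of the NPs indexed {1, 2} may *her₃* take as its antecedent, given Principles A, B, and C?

{1}

*her* is a pronoun, so Principle B applies: it must be free in its binding domain.
Binding domain of *her₃*: the embedded TP, whose subject is Sofia₂.
*Farida₁* c-commands the pronoun but from outside its binding domain, and is not c-commanded by it → coindexation permitted.
*Sofia₂* c-commands the pronoun within its binding domain → coindexation would violate Principle B.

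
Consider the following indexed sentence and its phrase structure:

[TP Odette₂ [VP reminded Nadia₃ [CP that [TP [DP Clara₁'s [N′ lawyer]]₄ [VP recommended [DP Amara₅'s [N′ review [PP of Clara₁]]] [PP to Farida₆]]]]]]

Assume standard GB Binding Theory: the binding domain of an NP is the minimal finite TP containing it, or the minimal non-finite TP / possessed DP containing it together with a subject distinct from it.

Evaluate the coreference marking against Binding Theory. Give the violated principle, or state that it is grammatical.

grammatical

The two coindexed NPs are *Clara₁* and *Clara₁*.
*Clara₁* is an R-expression; no coindexed NP c-commands it, so Principle C holds.
*Clara₁* is an R-expression; *Clara₁* does not c-command it, and no other NP shares its index, so Principle C is satisfied.
All principles are respected.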